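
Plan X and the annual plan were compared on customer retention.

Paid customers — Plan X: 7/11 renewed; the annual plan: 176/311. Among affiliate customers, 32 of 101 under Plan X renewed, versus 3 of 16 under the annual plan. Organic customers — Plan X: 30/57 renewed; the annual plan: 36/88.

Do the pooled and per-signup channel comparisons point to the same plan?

Paid: Plan X 7/11 = 63.6%, the annual plan 176/311 = 56.6% → Plan X
Affiliate: Plan X 32/101 = 31.7%, the annual plan 3/16 = 18.8% → Plan X
Organic: Plan X 30/57 = 52.6%, the annual plan 36/88 = 40.9% → Plan X
Overall: Plan X 69/169 = 40.8%, the annual plan 215/415 = 51.8% → the annual plan
Plan X wins each signup group but the annual plan wins overall — the comparison reverses. Plan X's customers skew toward affiliate, which has a lower base rate.

No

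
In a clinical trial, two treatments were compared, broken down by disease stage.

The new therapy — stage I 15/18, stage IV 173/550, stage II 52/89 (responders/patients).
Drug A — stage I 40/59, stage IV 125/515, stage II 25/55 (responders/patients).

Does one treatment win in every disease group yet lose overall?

Stage I: the new therapy 15/18 = 83.3%, Drug A 40/59 = 67.8% → the new therapy
Stage IV: the new therapy 173/550 = 31.5%, Drug A 125/515 = 24.3% → the new therapy
Stage II: the new therapy 52/89 = 58.4%, Drug A 25/55 = 45.5% → the new therapy
Overall: the new therapy 240/657 = 36.5%, Drug A 190/629 = 30.2% → the new therapy
The new therapy wins overall and in every disease group — no reversal.

No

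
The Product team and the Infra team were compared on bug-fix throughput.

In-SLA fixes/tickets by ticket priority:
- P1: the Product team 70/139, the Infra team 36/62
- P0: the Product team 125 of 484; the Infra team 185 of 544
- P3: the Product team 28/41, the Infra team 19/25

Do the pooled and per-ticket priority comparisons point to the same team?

Yes

P1: the Product team 70/139 = 50.4%, the Infra team 36/62 = 58.1% → the Infra team
P0: the Product team 125/484 = 25.8%, the Infra team 185/544 = 34.0% → the Infra team
P3: the Product team 28/41 = 68.3%, the Infra team 19/25 = 76.0% → the Infra team
Overall: the Product team 223/664 = 33.6%, the Infra team 240/631 = 38.0% → the Infra team
The Infra team wins overall and in every ticket group — no reversal.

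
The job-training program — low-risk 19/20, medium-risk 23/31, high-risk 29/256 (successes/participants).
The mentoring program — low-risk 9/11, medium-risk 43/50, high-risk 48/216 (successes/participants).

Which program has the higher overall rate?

Low-risk: the job-training program 19/20 = 95.0%, the mentoring program 9/11 = 81.8% → the job-training program
Medium-risk: the job-training program 23/31 = 74.2%, the mentoring program 43/50 = 86.0% → the mentoring program
High-risk: the job-training program 29/256 = 11.3%, the mentoring program 48/216 = 22.2% → the mentoring program
Overall: the job-training program 71/307 = 23.1%, the mentoring program 100/277 = 36.1% → the mentoring program
(Neither sweeps every risk group, but the mentoring program has the higher pooled rate.)

the mentoring program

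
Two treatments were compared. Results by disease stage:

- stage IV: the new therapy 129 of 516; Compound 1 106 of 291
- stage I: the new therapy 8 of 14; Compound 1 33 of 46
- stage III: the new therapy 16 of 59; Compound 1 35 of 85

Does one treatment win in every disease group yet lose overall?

Stage IV: the new therapy 129/516 = 25.0%, Compound 1 106/291 = 36.4% → Compound 1
Stage I: the new therapy 8/14 = 57.1%, Compound 1 33/46 = 71.7% → Compound 1
Stage III: the new therapy 16/59 = 27.1%, Compound 1 35/85 = 41.2% → Compound 1
Overall: the new therapy 153/589 = 26.0%, Compound 1 174/422 = 41.2% → Compound 1
Compound 1 wins overall and in every disease group — no reversal.

No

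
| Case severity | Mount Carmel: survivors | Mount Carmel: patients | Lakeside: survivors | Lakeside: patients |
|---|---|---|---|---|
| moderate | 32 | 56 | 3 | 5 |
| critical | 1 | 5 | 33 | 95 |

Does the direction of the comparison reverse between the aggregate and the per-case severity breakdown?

Yes

Moderate: Mount Carmel 32/56 = 57.1%, Lakeside 3/5 = 60.0% → Lakeside
Critical: Mount Carmel 1/5 = 20.0%, Lakeside 33/95 = 34.7% → Lakeside
Overall: Mount Carmel 33/61 = 54.1%, Lakeside 36/100 = 36.0% → Mount Carmel
Lakeside wins each case group but Mount Carmel wins overall — the comparison reverses. Lakeside's patients skew toward critical, which has a lower base rate.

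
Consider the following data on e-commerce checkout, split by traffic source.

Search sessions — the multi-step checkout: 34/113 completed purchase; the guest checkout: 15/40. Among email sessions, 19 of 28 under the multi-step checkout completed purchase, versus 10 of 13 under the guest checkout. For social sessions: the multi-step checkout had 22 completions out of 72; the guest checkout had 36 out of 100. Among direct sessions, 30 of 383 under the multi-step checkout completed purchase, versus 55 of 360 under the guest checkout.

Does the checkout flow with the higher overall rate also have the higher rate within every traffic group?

Yes

Search: the multi-step checkout 34/113 = 30.1%, the guest checkout 15/40 = 37.5% → the guest checkout
Email: the multi-step checkout 19/28 = 67.9%, the guest checkout 10/13 = 76.9% → the guest checkout
Social: the multi-step checkout 22/72 = 30.6%, the guest checkout 36/100 = 36.0% → the guest checkout
Direct: the multi-step checkout 30/383 = 7.8%, the guest checkout 55/360 = 15.3% → the guest checkout
Overall: the multi-step checkout 105/596 = 17.6%, the guest checkout 116/513 = 22.6% → the guest checkout
The guest checkout wins overall and in every traffic group — no reversal.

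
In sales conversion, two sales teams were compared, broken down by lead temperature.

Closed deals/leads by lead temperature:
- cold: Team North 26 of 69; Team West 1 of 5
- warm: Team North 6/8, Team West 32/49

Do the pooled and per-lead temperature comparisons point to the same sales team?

No

Cold: Team North 26/69 = 37.7%, Team West 1/5 = 20.0% → Team North
Warm: Team North 6/8 = 75.0%, Team West 32/49 = 65.3% → Team North
Overall: Team North 32/77 = 41.6%, Team West 33/54 = 61.1% → Team West
Team North wins each lead group but Team West wins overall — the comparison reverses. Team North's leads skew toward cold, which has a lower base rate.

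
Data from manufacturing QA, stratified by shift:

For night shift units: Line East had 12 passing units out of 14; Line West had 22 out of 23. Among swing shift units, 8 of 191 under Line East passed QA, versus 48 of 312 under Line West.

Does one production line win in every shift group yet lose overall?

No

Night shift: Line East 12/14 = 85.7%, Line West 22/23 = 95.7% → Line West
Swing shift: Line East 8/191 = 4.2%, Line West 48/312 = 15.4% → Line West
Overall: Line East 20/205 = 9.8%, Line West 70/335 = 20.9% → Line West
Line West wins overall and in every shift group — no reversal.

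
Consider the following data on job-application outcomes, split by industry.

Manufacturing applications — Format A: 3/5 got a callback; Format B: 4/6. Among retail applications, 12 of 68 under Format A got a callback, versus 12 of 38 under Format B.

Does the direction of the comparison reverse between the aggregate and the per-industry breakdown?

No

Manufacturing: Format A 3/5 = 60.0%, Format B 4/6 = 66.7% → Format B
Retail: Format A 12/68 = 17.6%, Format B 12/38 = 31.6% → Format B
Overall: Format A 15/73 = 20.5%, Format B 16/44 = 36.4% → Format B
Format B wins overall and in every industry group — no reversal.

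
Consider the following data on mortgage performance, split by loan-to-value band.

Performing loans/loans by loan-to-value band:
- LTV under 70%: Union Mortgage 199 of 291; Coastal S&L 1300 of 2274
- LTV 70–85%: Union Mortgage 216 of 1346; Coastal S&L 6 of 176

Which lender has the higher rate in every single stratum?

LTV under 70%: Union Mortgage 199/291 = 68.4%, Coastal S&L 1300/2274 = 57.2% → Union Mortgage
LTV 70–85%: Union Mortgage 216/1346 = 16.0%, Coastal S&L 6/176 = 3.4% → Union Mortgage
Union Mortgage has the higher rate in both groups.

Union Mortgage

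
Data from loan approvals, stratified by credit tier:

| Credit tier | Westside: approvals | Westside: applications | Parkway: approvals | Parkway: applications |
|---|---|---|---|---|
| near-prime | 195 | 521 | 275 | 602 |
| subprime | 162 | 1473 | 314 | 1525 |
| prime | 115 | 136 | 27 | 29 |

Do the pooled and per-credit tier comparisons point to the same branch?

Yes

Near-prime: Westside 195/521 = 37.4%, Parkway 275/602 = 45.7% → Parkway
Subprime: Westside 162/1473 = 11.0%, Parkway 314/1525 = 20.6% → Parkway
Prime: Westside 115/136 = 84.6%, Parkway 27/29 = 93.1% → Parkway
Overall: Westside 472/2130 = 22.2%, Parkway 616/2156 = 28.6% → Parkway
Parkway wins overall and in every credit group — no reversal.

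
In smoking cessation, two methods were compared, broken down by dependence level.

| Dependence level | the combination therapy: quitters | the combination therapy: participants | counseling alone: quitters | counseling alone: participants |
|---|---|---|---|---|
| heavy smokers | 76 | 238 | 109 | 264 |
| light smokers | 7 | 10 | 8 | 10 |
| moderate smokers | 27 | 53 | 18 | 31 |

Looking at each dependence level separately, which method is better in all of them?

Heavy smokers: the combination therapy 76/238 = 31.9%, counseling alone 109/264 = 41.3% → counseling alone
Light smokers: the combination therapy 7/10 = 70.0%, counseling alone 8/10 = 80.0% → counseling alone
Moderate smokers: the combination therapy 27/53 = 50.9%, counseling alone 18/31 = 58.1% → counseling alone
Counseling alone has the higher rate in all 3 groups.

counseling alone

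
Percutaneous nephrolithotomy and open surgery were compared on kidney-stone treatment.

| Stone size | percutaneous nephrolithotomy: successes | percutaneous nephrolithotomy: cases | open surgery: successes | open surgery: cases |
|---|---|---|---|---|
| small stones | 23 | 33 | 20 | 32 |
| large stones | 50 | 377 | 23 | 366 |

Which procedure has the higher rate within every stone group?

Small stones: percutaneous nephrolithotomy 23/33 = 69.7%, open surgery 20/32 = 62.5% → percutaneous nephrolithotomy
Large stones: percutaneous nephrolithotomy 50/377 = 13.3%, open surgery 23/366 = 6.3% → percutaneous nephrolithotomy
Percutaneous nephrolithotomy has the higher rate in both groups.

percutaneous nephrolithotomy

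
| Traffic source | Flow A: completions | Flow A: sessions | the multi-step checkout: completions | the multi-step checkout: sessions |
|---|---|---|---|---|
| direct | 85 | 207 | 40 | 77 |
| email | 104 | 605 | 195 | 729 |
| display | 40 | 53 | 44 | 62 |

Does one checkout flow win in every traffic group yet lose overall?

No

Direct: Flow A 85/207 = 41.1%, the multi-step checkout 40/77 = 51.9% → the multi-step checkout
Email: Flow A 104/605 = 17.2%, the multi-step checkout 195/729 = 26.7% → the multi-step checkout
Display: Flow A 40/53 = 75.5%, the multi-step checkout 44/62 = 71.0% → Flow A
Overall: Flow A 229/865 = 26.5%, the multi-step checkout 279/868 = 32.1% → the multi-step checkout
Neither sweeps: Flow A wins 1 of 3 groups, the multi-step checkout wins 2. The multi-step checkout wins overall but not every group — no Simpson reversal.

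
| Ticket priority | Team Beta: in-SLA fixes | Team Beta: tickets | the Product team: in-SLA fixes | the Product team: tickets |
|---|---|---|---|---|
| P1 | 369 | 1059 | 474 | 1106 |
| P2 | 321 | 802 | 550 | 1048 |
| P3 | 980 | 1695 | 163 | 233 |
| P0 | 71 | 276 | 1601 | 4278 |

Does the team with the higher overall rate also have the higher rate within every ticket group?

No

P1: Team Beta 369/1059 = 34.8%, the Product team 474/1106 = 42.9% → the Product team
P2: Team Beta 321/802 = 40.0%, the Product team 550/1048 = 52.5% → the Product team
P3: Team Beta 980/1695 = 57.8%, the Product team 163/233 = 70.0% → the Product team
P0: Team Beta 71/276 = 25.7%, the Product team 1601/4278 = 37.4% → the Product team
Overall: Team Beta 1741/3832 = 45.4%, the Product team 2788/6665 = 41.8% → Team Beta
The Product team wins each ticket group but Team Beta wins overall — the comparison reverses. The Product team's tickets skew toward P0, which has a lower base rate.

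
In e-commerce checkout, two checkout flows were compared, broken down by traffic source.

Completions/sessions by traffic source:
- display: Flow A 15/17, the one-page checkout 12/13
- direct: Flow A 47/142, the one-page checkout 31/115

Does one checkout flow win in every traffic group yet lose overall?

No

Display: Flow A 15/17 = 88.2%, the one-page checkout 12/13 = 92.3% → the one-page checkout
Direct: Flow A 47/142 = 33.1%, the one-page checkout 31/115 = 27.0% → Flow A
Overall: Flow A 62/159 = 39.0%, the one-page checkout 43/128 = 33.6% → Flow A
Neither sweeps: Flow A wins 1 of 2 groups, the one-page checkout wins 1. Flow A wins overall but not every group — no Simpson reversal.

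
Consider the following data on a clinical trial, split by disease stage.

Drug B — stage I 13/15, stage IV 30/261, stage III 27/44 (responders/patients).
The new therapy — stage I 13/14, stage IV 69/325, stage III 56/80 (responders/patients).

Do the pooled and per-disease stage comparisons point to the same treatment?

Yes

Stage I: Drug B 13/15 = 86.7%, the new therapy 13/14 = 92.9% → the new therapy
Stage IV: Drug B 30/261 = 11.5%, the new therapy 69/325 = 21.2% → the new therapy
Stage III: Drug B 27/44 = 61.4%, the new therapy 56/80 = 70.0% → the new therapy
Overall: Drug B 70/320 = 21.9%, the new therapy 138/419 = 32.9% → the new therapy
The new therapy wins overall and in every disease group — no reversal.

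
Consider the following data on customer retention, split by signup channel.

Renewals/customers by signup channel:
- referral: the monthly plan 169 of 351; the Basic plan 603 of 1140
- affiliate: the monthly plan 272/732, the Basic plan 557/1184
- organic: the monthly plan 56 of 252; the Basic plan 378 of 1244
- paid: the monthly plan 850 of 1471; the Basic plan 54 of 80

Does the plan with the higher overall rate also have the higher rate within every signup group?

Referral: the monthly plan 169/351 = 48.1%, the Basic plan 603/1140 = 52.9% → the Basic plan
Affiliate: the monthly plan 272/732 = 37.2%, the Basic plan 557/1184 = 47.0% → the Basic plan
Organic: the monthly plan 56/252 = 22.2%, the Basic plan 378/1244 = 30.4% → the Basic plan
Paid: the monthly plan 850/1471 = 57.8%, the Basic plan 54/80 = 67.5% → the Basic plan
Overall: the monthly plan 1347/2806 = 48.0%, the Basic plan 1592/3648 = 43.6% → the monthly plan
The Basic plan wins each signup group but the monthly plan wins overall — the comparison reverses. The Basic plan's customers skew toward organic, which has a lower base rate.

No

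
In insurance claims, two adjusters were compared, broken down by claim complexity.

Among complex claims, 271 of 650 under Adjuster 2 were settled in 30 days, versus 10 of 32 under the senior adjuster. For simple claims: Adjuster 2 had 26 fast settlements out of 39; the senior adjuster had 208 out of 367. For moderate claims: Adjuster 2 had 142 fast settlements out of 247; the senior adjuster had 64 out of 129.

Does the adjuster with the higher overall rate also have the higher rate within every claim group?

Complex: Adjuster 2 271/650 = 41.7%, the senior adjuster 10/32 = 31.2% → Adjuster 2
Simple: Adjuster 2 26/39 = 66.7%, the senior adjuster 208/367 = 56.7% → Adjuster 2
Moderate: Adjuster 2 142/247 = 57.5%, the senior adjuster 64/129 = 49.6% → Adjuster 2
Overall: Adjuster 2 439/936 = 46.9%, the senior adjuster 282/528 = 53.4% → the senior adjuster
Adjuster 2 wins each claim group but the senior adjuster wins overall — the comparison reverses. Adjuster 2's claims skew toward complex, which has a lower base rate.

No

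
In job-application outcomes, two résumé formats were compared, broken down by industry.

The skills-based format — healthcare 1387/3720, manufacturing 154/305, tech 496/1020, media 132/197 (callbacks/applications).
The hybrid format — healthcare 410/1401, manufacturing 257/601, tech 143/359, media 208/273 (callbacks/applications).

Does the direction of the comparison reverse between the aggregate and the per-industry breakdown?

No

Healthcare: the skills-based format 1387/3720 = 37.3%, the hybrid format 410/1401 = 29.3% → the skills-based format
Manufacturing: the skills-based format 154/305 = 50.5%, the hybrid format 257/601 = 42.8% → the skills-based format
Tech: the skills-based format 496/1020 = 48.6%, the hybrid format 143/359 = 39.8% → the skills-based format
Media: the skills-based format 132/197 = 67.0%, the hybrid format 208/273 = 76.2% → the hybrid format
Overall: the skills-based format 2169/5242 = 41.4%, the hybrid format 1018/2634 = 38.6% → the skills-based format
Neither sweeps: the skills-based format wins 3 of 4 groups, the hybrid format wins 1. The skills-based format wins overall but not every group — no Simpson reversal.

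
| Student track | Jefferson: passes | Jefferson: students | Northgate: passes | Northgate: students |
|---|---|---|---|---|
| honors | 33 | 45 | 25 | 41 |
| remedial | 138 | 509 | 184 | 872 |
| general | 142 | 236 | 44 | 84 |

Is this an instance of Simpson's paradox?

No

Honors: Jefferson 33/45 = 73.3%, Northgate 25/41 = 61.0% → Jefferson
Remedial: Jefferson 138/509 = 27.1%, Northgate 184/872 = 21.1% → Jefferson
General: Jefferson 142/236 = 60.2%, Northgate 44/84 = 52.4% → Jefferson
Overall: Jefferson 313/790 = 39.6%, Northgate 253/997 = 25.4% → Jefferson
Jefferson wins overall and in every student group — no reversal.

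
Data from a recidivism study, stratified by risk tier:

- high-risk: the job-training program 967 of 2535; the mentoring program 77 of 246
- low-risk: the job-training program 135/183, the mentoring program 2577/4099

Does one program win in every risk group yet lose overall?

High-risk: the job-training program 967/2535 = 38.1%, the mentoring program 77/246 = 31.3% → the job-training program
Low-risk: the job-training program 135/183 = 73.8%, the mentoring program 2577/4099 = 62.9% → the job-training program
Overall: the job-training program 1102/2718 = 40.5%, the mentoring program 2654/4345 = 61.1% → the mentoring program
The job-training program wins each risk group but the mentoring program wins overall — the comparison reverses. The job-training program's participants skew toward high-risk, which has a lower base rate.

Yes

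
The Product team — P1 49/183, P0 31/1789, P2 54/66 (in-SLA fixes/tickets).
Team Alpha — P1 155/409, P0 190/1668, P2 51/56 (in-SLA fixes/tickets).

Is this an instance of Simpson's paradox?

P1: the Product team 49/183 = 26.8%, Team Alpha 155/409 = 37.9% → Team Alpha
P0: the Product team 31/1789 = 1.7%, Team Alpha 190/1668 = 11.4% → Team Alpha
P2: the Product team 54/66 = 81.8%, Team Alpha 51/56 = 91.1% → Team Alpha
Overall: the Product team 134/2038 = 6.6%, Team Alpha 396/2133 = 18.6% → Team Alpha
Team Alpha wins overall and in every ticket group — no reversal.

No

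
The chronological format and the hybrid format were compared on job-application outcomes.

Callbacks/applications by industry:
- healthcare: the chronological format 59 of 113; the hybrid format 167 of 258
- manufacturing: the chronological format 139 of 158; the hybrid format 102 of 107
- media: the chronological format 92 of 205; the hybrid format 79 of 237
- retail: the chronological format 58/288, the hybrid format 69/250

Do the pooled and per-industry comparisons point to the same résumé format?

Healthcare: the chronological format 59/113 = 52.2%, the hybrid format 167/258 = 64.7% → the hybrid format
Manufacturing: the chronological format 139/158 = 88.0%, the hybrid format 102/107 = 95.3% → the hybrid format
Media: the chronological format 92/205 = 44.9%, the hybrid format 79/237 = 33.3% → the chronological format
Retail: the chronological format 58/288 = 20.1%, the hybrid format 69/250 = 27.6% → the hybrid format
Overall: the chronological format 348/764 = 45.5%, the hybrid format 417/852 = 48.9% → the hybrid format
Neither sweeps: the chronological format wins 1 of 4 groups, the hybrid format wins 3. The hybrid format wins overall but not every group — no Simpson reversal.

No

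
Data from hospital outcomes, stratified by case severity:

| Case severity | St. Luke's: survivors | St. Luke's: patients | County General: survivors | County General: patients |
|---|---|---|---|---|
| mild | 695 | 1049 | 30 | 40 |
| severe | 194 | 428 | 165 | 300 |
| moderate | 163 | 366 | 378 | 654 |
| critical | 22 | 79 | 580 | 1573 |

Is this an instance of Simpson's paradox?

Mild: St. Luke's 695/1049 = 66.3%, County General 30/40 = 75.0% → County General
Severe: St. Luke's 194/428 = 45.3%, County General 165/300 = 55.0% → County General
Moderate: St. Luke's 163/366 = 44.5%, County General 378/654 = 57.8% → County General
Critical: St. Luke's 22/79 = 27.8%, County General 580/1573 = 36.9% → County General
Overall: St. Luke's 1074/1922 = 55.9%, County General 1153/2567 = 44.9% → St. Luke's
County General wins each case group but St. Luke's wins overall — the comparison reverses. County General's patients skew toward critical, which has a lower base rate.

Yes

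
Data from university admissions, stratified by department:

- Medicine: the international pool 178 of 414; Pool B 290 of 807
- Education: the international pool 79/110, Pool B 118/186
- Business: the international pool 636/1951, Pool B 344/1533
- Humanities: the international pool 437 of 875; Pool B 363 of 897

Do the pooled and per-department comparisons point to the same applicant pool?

Yes

Medicine: the international pool 178/414 = 43.0%, Pool B 290/807 = 35.9% → the international pool
Education: the international pool 79/110 = 71.8%, Pool B 118/186 = 63.4% → the international pool
Business: the international pool 636/1951 = 32.6%, Pool B 344/1533 = 22.4% → the international pool
Humanities: the international pool 437/875 = 49.9%, Pool B 363/897 = 40.5% → the international pool
Overall: the international pool 1330/3350 = 39.7%, Pool B 1115/3423 = 32.6% → the international pool
The international pool wins overall and in every department group — no reversal.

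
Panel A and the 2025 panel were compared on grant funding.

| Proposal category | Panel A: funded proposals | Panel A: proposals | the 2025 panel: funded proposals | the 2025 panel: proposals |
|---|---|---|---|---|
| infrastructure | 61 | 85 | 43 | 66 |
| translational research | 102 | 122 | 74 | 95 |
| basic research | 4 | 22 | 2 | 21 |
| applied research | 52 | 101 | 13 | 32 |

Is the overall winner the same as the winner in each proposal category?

Infrastructure: Panel A 61/85 = 71.8%, the 2025 panel 43/66 = 65.2% → Panel A
Translational research: Panel A 102/122 = 83.6%, the 2025 panel 74/95 = 77.9% → Panel A
Basic research: Panel A 4/22 = 18.2%, the 2025 panel 2/21 = 9.5% → Panel A
Applied research: Panel A 52/101 = 51.5%, the 2025 panel 13/32 = 40.6% → Panel A
Overall: Panel A 219/330 = 66.4%, the 2025 panel 132/214 = 61.7% → Panel A
Panel A wins overall and in every proposal group — no reversal.

Yes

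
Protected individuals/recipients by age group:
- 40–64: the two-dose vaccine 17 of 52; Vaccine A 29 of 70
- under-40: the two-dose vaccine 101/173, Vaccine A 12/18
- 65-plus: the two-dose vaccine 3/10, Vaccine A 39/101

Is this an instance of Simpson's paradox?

40–64: the two-dose vaccine 17/52 = 32.7%, Vaccine A 29/70 = 41.4% → Vaccine A
Under-40: the two-dose vaccine 101/173 = 58.4%, Vaccine A 12/18 = 66.7% → Vaccine A
65-plus: the two-dose vaccine 3/10 = 30.0%, Vaccine A 39/101 = 38.6% → Vaccine A
Overall: the two-dose vaccine 121/235 = 51.5%, Vaccine A 80/189 = 42.3% → the two-dose vaccine
Vaccine A wins each age group but the two-dose vaccine wins overall — the comparison reverses. Vaccine A's recipients skew toward 65-plus, which has a lower base rate.

Yes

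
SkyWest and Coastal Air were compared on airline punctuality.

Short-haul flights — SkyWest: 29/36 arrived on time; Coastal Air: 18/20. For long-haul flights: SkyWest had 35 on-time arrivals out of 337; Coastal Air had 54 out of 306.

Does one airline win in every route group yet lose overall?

Short-haul: SkyWest 29/36 = 80.6%, Coastal Air 18/20 = 90.0% → Coastal Air
Long-haul: SkyWest 35/337 = 10.4%, Coastal Air 54/306 = 17.6% → Coastal Air
Overall: SkyWest 64/373 = 17.2%, Coastal Air 72/326 = 22.1% → Coastal Air
Coastal Air wins overall and in every route group — no reversal.

No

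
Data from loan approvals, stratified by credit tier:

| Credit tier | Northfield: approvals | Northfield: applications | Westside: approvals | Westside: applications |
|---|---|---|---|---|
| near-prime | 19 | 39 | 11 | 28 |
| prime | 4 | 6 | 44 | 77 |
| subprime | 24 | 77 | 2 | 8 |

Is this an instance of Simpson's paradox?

Yes

Near-prime: Northfield 19/39 = 48.7%, Westside 11/28 = 39.3% → Northfield
Prime: Northfield 4/6 = 66.7%, Westside 44/77 = 57.1% → Northfield
Subprime: Northfield 24/77 = 31.2%, Westside 2/8 = 25.0% → Northfield
Overall: Northfield 47/122 = 38.5%, Westside 57/113 = 50.4% → Westside
Northfield wins each credit group but Westside wins overall — the comparison reverses. Northfield's applications skew toward subprime, which has a lower base rate.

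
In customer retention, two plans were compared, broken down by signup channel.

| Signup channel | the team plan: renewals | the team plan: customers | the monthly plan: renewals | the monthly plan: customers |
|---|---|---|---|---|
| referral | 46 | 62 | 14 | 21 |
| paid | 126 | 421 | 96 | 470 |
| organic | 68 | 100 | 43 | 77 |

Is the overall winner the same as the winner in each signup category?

Yes

Referral: the team plan 46/62 = 74.2%, the monthly plan 14/21 = 66.7% → the team plan
Paid: the team plan 126/421 = 29.9%, the monthly plan 96/470 = 20.4% → the team plan
Organic: the team plan 68/100 = 68.0%, the monthly plan 43/77 = 55.8% → the team plan
Overall: the team plan 240/583 = 41.2%, the monthly plan 153/568 = 26.9% → the team plan
The team plan wins overall and in every signup group — no reversal.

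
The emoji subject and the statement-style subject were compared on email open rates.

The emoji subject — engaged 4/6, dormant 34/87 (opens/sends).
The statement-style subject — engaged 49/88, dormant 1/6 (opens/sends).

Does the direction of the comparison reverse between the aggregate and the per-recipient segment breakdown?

Yes

Engaged: the emoji subject 4/6 = 66.7%, the statement-style subject 49/88 = 55.7% → the emoji subject
Dormant: the emoji subject 34/87 = 39.1%, the statement-style subject 1/6 = 16.7% → the emoji subject
Overall: the emoji subject 38/93 = 40.9%, the statement-style subject 50/94 = 53.2% → the statement-style subject
The emoji subject wins each recipient group but the statement-style subject wins overall — the comparison reverses. The emoji subject's sends skew toward dormant, which has a lower base rate.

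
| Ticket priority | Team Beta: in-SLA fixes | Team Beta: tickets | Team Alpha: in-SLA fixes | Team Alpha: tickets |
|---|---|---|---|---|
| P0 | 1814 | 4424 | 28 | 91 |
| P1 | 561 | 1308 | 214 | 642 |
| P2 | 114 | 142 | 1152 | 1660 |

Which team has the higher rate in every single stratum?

Team Beta

P0: Team Beta 1814/4424 = 41.0%, Team Alpha 28/91 = 30.8% → Team Beta
P1: Team Beta 561/1308 = 42.9%, Team Alpha 214/642 = 33.3% → Team Beta
P2: Team Beta 114/142 = 80.3%, Team Alpha 1152/1660 = 69.4% → Team Beta
Team Beta has the higher rate in all 3 groups.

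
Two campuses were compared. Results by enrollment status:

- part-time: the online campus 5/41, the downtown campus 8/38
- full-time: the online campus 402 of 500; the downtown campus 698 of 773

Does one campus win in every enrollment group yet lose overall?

No

Part-time: the online campus 5/41 = 12.2%, the downtown campus 8/38 = 21.1% → the downtown campus
Full-time: the online campus 402/500 = 80.4%, the downtown campus 698/773 = 90.3% → the downtown campus
Overall: the online campus 407/541 = 75.2%, the downtown campus 706/811 = 87.1% → the downtown campus
The downtown campus wins overall and in every enrollment group — no reversal.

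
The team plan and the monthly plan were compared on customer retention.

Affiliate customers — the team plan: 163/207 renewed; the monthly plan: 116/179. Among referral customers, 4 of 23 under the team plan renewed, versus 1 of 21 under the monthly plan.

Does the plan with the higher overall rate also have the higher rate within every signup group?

Affiliate: the team plan 163/207 = 78.7%, the monthly plan 116/179 = 64.8% → the team plan
Referral: the team plan 4/23 = 17.4%, the monthly plan 1/21 = 4.8% → the team plan
Overall: the team plan 167/230 = 72.6%, the monthly plan 117/200 = 58.5% → the team plan
The team plan wins overall and in every signup group — no reversal.

Yes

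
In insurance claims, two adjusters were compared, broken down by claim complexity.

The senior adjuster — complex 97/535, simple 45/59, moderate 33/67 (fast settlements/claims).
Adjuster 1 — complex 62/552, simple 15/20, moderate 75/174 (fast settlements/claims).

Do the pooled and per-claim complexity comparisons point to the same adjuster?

Complex: the senior adjuster 97/535 = 18.1%, Adjuster 1 62/552 = 11.2% → the senior adjuster
Simple: the senior adjuster 45/59 = 76.3%, Adjuster 1 15/20 = 75.0% → the senior adjuster
Moderate: the senior adjuster 33/67 = 49.3%, Adjuster 1 75/174 = 43.1% → the senior adjuster
Overall: the senior adjuster 175/661 = 26.5%, Adjuster 1 152/746 = 20.4% → the senior adjuster
The senior adjuster wins overall and in every claim group — no reversal.

Yes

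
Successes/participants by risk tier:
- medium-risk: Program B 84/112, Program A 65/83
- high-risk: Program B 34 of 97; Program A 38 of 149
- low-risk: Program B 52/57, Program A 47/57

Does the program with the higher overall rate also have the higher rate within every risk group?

Medium-risk: Program B 84/112 = 75.0%, Program A 65/83 = 78.3% → Program A
High-risk: Program B 34/97 = 35.1%, Program A 38/149 = 25.5% → Program B
Low-risk: Program B 52/57 = 91.2%, Program A 47/57 = 82.5% → Program B
Overall: Program B 170/266 = 63.9%, Program A 150/289 = 51.9% → Program B
Neither sweeps: Program B wins 2 of 3 groups, Program A wins 1. Program B wins overall but not every group — no Simpson reversal.

No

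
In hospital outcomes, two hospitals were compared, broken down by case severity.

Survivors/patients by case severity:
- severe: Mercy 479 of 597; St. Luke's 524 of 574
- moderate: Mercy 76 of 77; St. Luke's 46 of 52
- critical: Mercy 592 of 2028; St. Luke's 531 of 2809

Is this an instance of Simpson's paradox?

Severe: Mercy 479/597 = 80.2%, St. Luke's 524/574 = 91.3% → St. Luke's
Moderate: Mercy 76/77 = 98.7%, St. Luke's 46/52 = 88.5% → Mercy
Critical: Mercy 592/2028 = 29.2%, St. Luke's 531/2809 = 18.9% → Mercy
Overall: Mercy 1147/2702 = 42.5%, St. Luke's 1101/3435 = 32.1% → Mercy
Neither sweeps: Mercy wins 2 of 3 groups, St. Luke's wins 1. Mercy wins overall but not every group — no Simpson reversal.

No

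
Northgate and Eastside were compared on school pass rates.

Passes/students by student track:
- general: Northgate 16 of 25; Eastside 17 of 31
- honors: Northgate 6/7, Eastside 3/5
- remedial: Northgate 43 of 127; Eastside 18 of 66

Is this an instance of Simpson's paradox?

General: Northgate 16/25 = 64.0%, Eastside 17/31 = 54.8% → Northgate
Honors: Northgate 6/7 = 85.7%, Eastside 3/5 = 60.0% → Northgate
Remedial: Northgate 43/127 = 33.9%, Eastside 18/66 = 27.3% → Northgate
Overall: Northgate 65/159 = 40.9%, Eastside 38/102 = 37.3% → Northgate
Northgate wins overall and in every student group — no reversal.

No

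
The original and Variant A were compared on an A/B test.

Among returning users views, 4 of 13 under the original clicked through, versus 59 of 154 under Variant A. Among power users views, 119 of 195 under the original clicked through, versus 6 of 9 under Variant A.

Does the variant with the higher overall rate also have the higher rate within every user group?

No

Returning users: the original 4/13 = 30.8%, Variant A 59/154 = 38.3% → Variant A
Power users: the original 119/195 = 61.0%, Variant A 6/9 = 66.7% → Variant A
Overall: the original 123/208 = 59.1%, Variant A 65/163 = 39.9% → the original
Variant A wins each user group but the original wins overall — the comparison reverses. Variant A's views skew toward returning users, which has a lower base rate.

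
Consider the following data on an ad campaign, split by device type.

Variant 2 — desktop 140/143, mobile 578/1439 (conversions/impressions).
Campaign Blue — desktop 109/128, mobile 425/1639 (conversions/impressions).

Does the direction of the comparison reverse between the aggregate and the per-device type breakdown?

No

Desktop: Variant 2 140/143 = 97.9%, Campaign Blue 109/128 = 85.2% → Variant 2
Mobile: Variant 2 578/1439 = 40.2%, Campaign Blue 425/1639 = 25.9% → Variant 2
Overall: Variant 2 718/1582 = 45.4%, Campaign Blue 534/1767 = 30.2% → Variant 2
Variant 2 wins overall and in every device group — no reversal.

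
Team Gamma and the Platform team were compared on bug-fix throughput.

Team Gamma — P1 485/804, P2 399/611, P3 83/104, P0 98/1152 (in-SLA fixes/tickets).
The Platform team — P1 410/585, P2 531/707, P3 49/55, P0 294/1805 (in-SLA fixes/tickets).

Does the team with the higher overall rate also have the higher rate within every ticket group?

P1: Team Gamma 485/804 = 60.3%, the Platform team 410/585 = 70.1% → the Platform team
P2: Team Gamma 399/611 = 65.3%, the Platform team 531/707 = 75.1% → the Platform team
P3: Team Gamma 83/104 = 79.8%, the Platform team 49/55 = 89.1% → the Platform team
P0: Team Gamma 98/1152 = 8.5%, the Platform team 294/1805 = 16.3% → the Platform team
Overall: Team Gamma 1065/2671 = 39.9%, the Platform team 1284/3152 = 40.7% → the Platform team
The Platform team wins overall and in every ticket group — no reversal.

Yes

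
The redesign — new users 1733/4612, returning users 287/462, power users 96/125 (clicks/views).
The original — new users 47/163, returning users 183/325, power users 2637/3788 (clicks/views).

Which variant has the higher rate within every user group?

New users: the redesign 1733/4612 = 37.6%, the original 47/163 = 28.8% → the redesign
Returning users: the redesign 287/462 = 62.1%, the original 183/325 = 56.3% → the redesign
Power users: the redesign 96/125 = 76.8%, the original 2637/3788 = 69.6% → the redesign
The redesign has the higher rate in all 3 groups.

the redesign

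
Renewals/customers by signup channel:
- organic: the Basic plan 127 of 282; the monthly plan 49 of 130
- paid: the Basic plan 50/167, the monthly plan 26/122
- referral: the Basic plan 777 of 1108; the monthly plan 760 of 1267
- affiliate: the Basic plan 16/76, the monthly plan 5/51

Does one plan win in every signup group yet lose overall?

Organic: the Basic plan 127/282 = 45.0%, the monthly plan 49/130 = 37.7% → the Basic plan
Paid: the Basic plan 50/167 = 29.9%, the monthly plan 26/122 = 21.3% → the Basic plan
Referral: the Basic plan 777/1108 = 70.1%, the monthly plan 760/1267 = 60.0% → the Basic plan
Affiliate: the Basic plan 16/76 = 21.1%, the monthly plan 5/51 = 9.8% → the Basic plan
Overall: the Basic plan 970/1633 = 59.4%, the monthly plan 840/1570 = 53.5% → the Basic plan
The Basic plan wins overall and in every signup group — no reversal.

No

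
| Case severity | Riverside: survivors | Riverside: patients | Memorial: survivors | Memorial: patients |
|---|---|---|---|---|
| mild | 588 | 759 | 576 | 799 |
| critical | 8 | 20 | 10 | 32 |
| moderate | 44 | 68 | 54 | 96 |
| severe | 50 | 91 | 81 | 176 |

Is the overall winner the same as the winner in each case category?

Mild: Riverside 588/759 = 77.5%, Memorial 576/799 = 72.1% → Riverside
Critical: Riverside 8/20 = 40.0%, Memorial 10/32 = 31.2% → Riverside
Moderate: Riverside 44/68 = 64.7%, Memorial 54/96 = 56.2% → Riverside
Severe: Riverside 50/91 = 54.9%, Memorial 81/176 = 46.0% → Riverside
Overall: Riverside 690/938 = 73.6%, Memorial 721/1103 = 65.4% → Riverside
Riverside wins overall and in every case group — no reversal.

Yes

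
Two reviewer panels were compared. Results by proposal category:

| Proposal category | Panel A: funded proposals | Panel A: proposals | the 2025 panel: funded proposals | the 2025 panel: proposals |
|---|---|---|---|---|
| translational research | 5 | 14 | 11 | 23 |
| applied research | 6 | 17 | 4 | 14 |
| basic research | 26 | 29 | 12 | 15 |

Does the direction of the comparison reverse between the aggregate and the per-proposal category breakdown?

Translational research: Panel A 5/14 = 35.7%, the 2025 panel 11/23 = 47.8% → the 2025 panel
Applied research: Panel A 6/17 = 35.3%, the 2025 panel 4/14 = 28.6% → Panel A
Basic research: Panel A 26/29 = 89.7%, the 2025 panel 12/15 = 80.0% → Panel A
Overall: Panel A 37/60 = 61.7%, the 2025 panel 27/52 = 51.9% → Panel A
Neither sweeps: Panel A wins 2 of 3 groups, the 2025 panel wins 1. Panel A wins overall but not every group — no Simpson reversal.

No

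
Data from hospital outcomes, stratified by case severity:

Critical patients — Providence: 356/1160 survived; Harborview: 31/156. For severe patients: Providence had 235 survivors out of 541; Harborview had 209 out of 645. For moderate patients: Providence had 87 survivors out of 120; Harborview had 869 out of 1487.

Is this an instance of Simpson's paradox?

Critical: Providence 356/1160 = 30.7%, Harborview 31/156 = 19.9% → Providence
Severe: Providence 235/541 = 43.4%, Harborview 209/645 = 32.4% → Providence
Moderate: Providence 87/120 = 72.5%, Harborview 869/1487 = 58.4% → Providence
Overall: Providence 678/1821 = 37.2%, Harborview 1109/2288 = 48.5% → Harborview
Providence wins each case group but Harborview wins overall — the comparison reverses. Providence's patients skew toward critical, which has a lower base rate.

Yes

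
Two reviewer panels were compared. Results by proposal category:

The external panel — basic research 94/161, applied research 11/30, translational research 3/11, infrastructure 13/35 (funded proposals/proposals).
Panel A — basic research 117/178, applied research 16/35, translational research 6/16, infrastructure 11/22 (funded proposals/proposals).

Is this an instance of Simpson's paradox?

Basic research: the external panel 94/161 = 58.4%, Panel A 117/178 = 65.7% → Panel A
Applied research: the external panel 11/30 = 36.7%, Panel A 16/35 = 45.7% → Panel A
Translational research: the external panel 3/11 = 27.3%, Panel A 6/16 = 37.5% → Panel A
Infrastructure: the external panel 13/35 = 37.1%, Panel A 11/22 = 50.0% → Panel A
Overall: the external panel 121/237 = 51.1%, Panel A 150/251 = 59.8% → Panel A
Panel A wins overall and in every proposal group — no reversal.

No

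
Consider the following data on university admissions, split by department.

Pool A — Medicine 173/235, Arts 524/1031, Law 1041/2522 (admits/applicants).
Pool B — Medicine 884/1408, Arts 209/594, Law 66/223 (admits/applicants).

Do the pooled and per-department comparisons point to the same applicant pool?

No

Medicine: Pool A 173/235 = 73.6%, Pool B 884/1408 = 62.8% → Pool A
Arts: Pool A 524/1031 = 50.8%, Pool B 209/594 = 35.2% → Pool A
Law: Pool A 1041/2522 = 41.3%, Pool B 66/223 = 29.6% → Pool A
Overall: Pool A 1738/3788 = 45.9%, Pool B 1159/2225 = 52.1% → Pool B
Pool A wins each department group but Pool B wins overall — the comparison reverses. Pool A's applicants skew toward Law, which has a lower base rate.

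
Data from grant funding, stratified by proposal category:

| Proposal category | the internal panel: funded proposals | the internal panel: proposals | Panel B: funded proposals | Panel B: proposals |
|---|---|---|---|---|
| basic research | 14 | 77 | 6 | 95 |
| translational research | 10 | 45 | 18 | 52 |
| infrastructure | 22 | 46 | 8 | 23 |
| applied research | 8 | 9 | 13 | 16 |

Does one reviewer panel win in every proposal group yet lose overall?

No

Basic research: the internal panel 14/77 = 18.2%, Panel B 6/95 = 6.3% → the internal panel
Translational research: the internal panel 10/45 = 22.2%, Panel B 18/52 = 34.6% → Panel B
Infrastructure: the internal panel 22/46 = 47.8%, Panel B 8/23 = 34.8% → the internal panel
Applied research: the internal panel 8/9 = 88.9%, Panel B 13/16 = 81.2% → the internal panel
Overall: the internal panel 54/177 = 30.5%, Panel B 45/186 = 24.2% → the internal panel
Neither sweeps: the internal panel wins 3 of 4 groups, Panel B wins 1. The internal panel wins overall but not every group — no Simpson reversal.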